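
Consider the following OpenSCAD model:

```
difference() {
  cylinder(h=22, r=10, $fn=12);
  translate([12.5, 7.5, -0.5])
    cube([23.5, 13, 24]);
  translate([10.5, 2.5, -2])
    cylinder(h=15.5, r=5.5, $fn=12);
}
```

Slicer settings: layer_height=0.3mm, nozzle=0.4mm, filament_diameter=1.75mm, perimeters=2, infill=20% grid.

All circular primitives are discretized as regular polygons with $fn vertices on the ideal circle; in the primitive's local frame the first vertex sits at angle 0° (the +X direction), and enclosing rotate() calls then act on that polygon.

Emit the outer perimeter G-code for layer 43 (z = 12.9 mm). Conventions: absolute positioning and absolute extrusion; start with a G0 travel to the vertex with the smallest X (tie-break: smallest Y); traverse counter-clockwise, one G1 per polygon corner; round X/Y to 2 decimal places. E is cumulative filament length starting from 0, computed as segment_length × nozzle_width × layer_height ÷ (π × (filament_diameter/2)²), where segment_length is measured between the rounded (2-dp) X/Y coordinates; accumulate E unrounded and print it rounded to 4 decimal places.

At z = 12.9 mm: the cylinder: section is a regular 12-gon, circumradius r=10; the 23.5×13 cube at (12.5, 7.5) contributes its full rectangle; the r=5.5 cylinder at (10.5, 2.5) contributes a regular 12-gon of circumradius 5.5; After the difference (first − rest): starting from the r=10 cylinder, the 23.5×13 cube at (12.5, 7.5) misses the remaining region (no effect); the r=5.5 cylinder at (10.5, 2.5) partially overlaps it — only the 29.75 mm² overlap (of its 90.75 mm²) is removed, clipping the outline — 1 connected region. The outline is a single polygon with 16 vertices. Extrusion per mm of travel: 0.4 × 0.3 / (π × 0.875²) = 0.049890. Accumulating E over each segment gives final E = 3.1898.

G0 X-10.00 Y0.00 Z12.90
G1 X-8.66 Y-5.00 E0.2583
G1 X-5.00 Y-8.66 E0.5165
G1 X0.00 Y-10.00 E0.7747
G1 X5.00 Y-8.66 E1.0330
G1 X8.66 Y-5.00 E1.2912
G1 X9.28 Y-2.67 E1.4115
G1 X7.75 Y-2.26 E1.4905
G1 X5.74 Y-0.25 E1.6324
G1 X5.00 Y2.50 E1.7744
G1 X5.74 Y5.25 E1.9165
G1 X7.07 Y6.59 E2.0107
G1 X5.00 Y8.66 E2.1568
G1 X0.00 Y10.00 E2.4150
G1 X-5.00 Y8.66 E2.6733
G1 X-8.66 Y5.00 E2.9315
G1 X-10.00 Y0.00 E3.1898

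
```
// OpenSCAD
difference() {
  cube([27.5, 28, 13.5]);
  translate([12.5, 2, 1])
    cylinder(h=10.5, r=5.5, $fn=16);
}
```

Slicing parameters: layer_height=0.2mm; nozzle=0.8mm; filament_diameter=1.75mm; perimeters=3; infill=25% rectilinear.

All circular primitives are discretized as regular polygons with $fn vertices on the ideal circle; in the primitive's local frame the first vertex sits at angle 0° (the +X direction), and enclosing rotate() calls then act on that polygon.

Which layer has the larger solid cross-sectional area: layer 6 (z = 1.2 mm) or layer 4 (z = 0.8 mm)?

Layer 6 (z = 1.2): the cube is present — its section is the full 27.5×28 rectangle (area 770.00 mm²); the cylinder at (12.5, 2): section is a regular 16-gon, circumradius r=5.5 (area = (16/2)·5.500²·sin(360°/16) = 92.61 mm²); Taking the first minus the rest: starting from the 27.5×28 cube (770.00 mm²), the r=5.5 cylinder at (12.5, 2) partially overlaps it — only the 67.51 mm² overlap (of its 92.61 mm²) is removed, clipping the outline — area = 702.49 mm². So its area = 702.49 mm². Layer 4 (z = 0.8): the cube is present — its section is the full 27.5×28 rectangle (area 770.00 mm²); the cylinder at (12.5, 2) is not intersected at this z (z outside [1, 11.5]); After the difference (first − rest): none of the subtracted shapes is present at this height, so the 27.5×28 cube is unchanged — area = 770.00 mm². So its area = 770.00 mm². Layer 4 is larger (770.00 vs 702.49 mm²).

layer 4 (z = 0.8 mm)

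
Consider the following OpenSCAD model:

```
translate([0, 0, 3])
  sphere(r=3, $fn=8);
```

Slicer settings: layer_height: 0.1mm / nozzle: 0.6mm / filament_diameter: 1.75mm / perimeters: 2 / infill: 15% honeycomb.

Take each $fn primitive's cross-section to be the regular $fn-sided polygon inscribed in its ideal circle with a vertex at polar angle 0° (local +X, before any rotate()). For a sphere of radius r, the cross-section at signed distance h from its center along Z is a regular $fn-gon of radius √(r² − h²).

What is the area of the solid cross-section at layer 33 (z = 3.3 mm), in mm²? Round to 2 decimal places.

At z = 3.3 mm: the r=3 sphere slices to a regular 8-gon of circumradius 2.985 (√(r²−h²) with h=0.3 from center) (area = (8/2)·2.985²·sin(360°/8) = 25.20 mm²). Overall, the cross-section is a single solid region. Net area = 25.20 mm².

25.20 mm²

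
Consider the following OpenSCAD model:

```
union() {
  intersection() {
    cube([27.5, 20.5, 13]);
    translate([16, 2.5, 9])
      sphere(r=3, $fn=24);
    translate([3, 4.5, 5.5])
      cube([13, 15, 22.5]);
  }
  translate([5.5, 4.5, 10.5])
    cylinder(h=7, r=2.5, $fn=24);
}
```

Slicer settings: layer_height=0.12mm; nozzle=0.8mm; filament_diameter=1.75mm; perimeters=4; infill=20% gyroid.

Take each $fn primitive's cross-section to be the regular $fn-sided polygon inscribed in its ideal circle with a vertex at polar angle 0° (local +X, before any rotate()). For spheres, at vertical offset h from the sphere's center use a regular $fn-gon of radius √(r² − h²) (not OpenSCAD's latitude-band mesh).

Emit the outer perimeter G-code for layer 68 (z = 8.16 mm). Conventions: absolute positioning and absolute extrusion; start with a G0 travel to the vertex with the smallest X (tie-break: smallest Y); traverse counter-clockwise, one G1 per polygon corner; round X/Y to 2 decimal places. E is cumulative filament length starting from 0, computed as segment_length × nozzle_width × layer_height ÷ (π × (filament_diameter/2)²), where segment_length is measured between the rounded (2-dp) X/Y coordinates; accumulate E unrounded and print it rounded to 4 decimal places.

G0 X13.94 Y4.50 Z8.16
G1 X16.00 Y4.50 E0.0822
G1 X16.00 Y5.38 E0.1173
G1 X15.25 Y5.28 E0.1475
G1 X14.56 Y4.99 E0.1774
G1 X13.96 Y4.54 E0.2073
G1 X13.94 Y4.50 E0.2091

At z = 8.16 mm: the 27.5×20.5 cube contributes its full rectangle; the r=3 sphere at (16, 2.5) contributes a regular 24-gon of circumradius √(3²−0.84²) = 2.880; the cube at (3, 4.5) is present — its section is the full 13×15 rectangle; After intersecting: the r=3 sphere at (16, 2.5) partially overlaps the 27.5×20.5 cube; clipping to the common part keeps 25.08 mm²; the 13×15 cube at (3, 4.5) partially overlaps the running intersection; clipping to the common part keeps 1.22 mm² — 1 connected region; the cylinder at (5.5, 4.5) does not reach this height (z outside [10.5, 17.5]); Combining (union): only that combined region is present, so the union is just that shape — 1 connected region. The outline is a single polygon with 6 vertices. Extrusion per mm of travel: 0.8 × 0.12 / (π × 0.875²) = 0.039912. Accumulating E over each segment gives final E = 0.2091.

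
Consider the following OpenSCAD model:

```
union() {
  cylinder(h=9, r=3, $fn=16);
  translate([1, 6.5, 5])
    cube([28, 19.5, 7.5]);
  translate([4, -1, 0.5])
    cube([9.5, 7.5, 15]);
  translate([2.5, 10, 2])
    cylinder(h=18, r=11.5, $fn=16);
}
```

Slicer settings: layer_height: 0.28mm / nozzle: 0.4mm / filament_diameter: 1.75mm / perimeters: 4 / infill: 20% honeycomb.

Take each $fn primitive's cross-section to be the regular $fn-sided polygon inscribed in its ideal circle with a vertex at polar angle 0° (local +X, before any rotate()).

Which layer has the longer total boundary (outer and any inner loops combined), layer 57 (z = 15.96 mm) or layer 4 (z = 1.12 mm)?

Layer 57 (z = 15.96): the cylinder is not intersected at this z (z outside [0, 9]); the cube at (1, 6.5) does not reach this height (z outside [5, 12.5]); the cube at (4, -1) is not intersected at this z (z outside [0.5, 15.5]); the cylinder at (2.5, 10): section is a regular 16-gon, circumradius r=11.5 (perimeter = 2·16·11.500·sin(180°/16) = 71.79 mm); Merging all regions: only the r=11.5 cylinder at (2.5, 10) is present, so the union is just that shape — boundary = 71.79 mm. So its perimeter = 71.79 mm. Layer 4 (z = 1.12): the r=3 cylinder contributes a regular 16-gon of circumradius 3 (perimeter = 2·16·3.000·sin(180°/16) = 18.73 mm); the cube at (1, 6.5) is absent (z outside [5, 12.5]); the cube at (4, -1) is present — its section is the full 9.5×7.5 rectangle (perimeter 34.00 mm); the cylinder at (2.5, 10) does not reach this height (z outside [2, 20]); Combining (union): the 2 present regions are separate (no shared area or edge), so areas and boundary lengths simply add and each stays a separate island — boundary = 52.73 mm. So its perimeter = 52.73 mm. Layer 57 is larger (71.79 vs 52.73 mm).

layer 57 (z = 15.96 mm)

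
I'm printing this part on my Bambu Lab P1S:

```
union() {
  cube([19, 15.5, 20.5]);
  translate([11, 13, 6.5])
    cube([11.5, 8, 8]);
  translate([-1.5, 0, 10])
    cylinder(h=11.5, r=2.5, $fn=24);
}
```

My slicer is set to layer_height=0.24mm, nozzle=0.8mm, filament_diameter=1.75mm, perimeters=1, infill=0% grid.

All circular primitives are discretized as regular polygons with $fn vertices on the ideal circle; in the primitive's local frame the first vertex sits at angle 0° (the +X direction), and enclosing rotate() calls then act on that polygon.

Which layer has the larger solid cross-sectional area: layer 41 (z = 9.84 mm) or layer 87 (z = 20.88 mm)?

layer 41 (z = 9.84 mm)

Layer 41 (z = 9.84): the cube (footprint 19×15.5) is included at this height (area 294.50 mm²); the cube at (11, 13) is present — its section is the full 11.5×8 rectangle (area 92.00 mm²); the cylinder at (-1.5, 0) is not intersected at this z (z outside [10, 21.5]); Taking the union: the regions partially overlap — summed areas 386.50 mm² minus the doubly-counted overlap 20.00 mm² gives 366.50 mm² — area = 366.50 mm². So its area = 366.50 mm². Layer 87 (z = 20.88): the cube is not intersected at this z (z outside [0, 20.5]); the cube at (11, 13) is absent (z outside [6.5, 14.5]); the cylinder at (-1.5, 0): section is a regular 24-gon, circumradius r=2.5 (area = (24/2)·2.500²·sin(360°/24) = 19.41 mm²); Merging all regions: only the r=2.5 cylinder at (-1.5, 0) is present, so the union is just that shape — area = 19.41 mm². So its area = 19.41 mm². Layer 41 is larger (366.50 vs 19.41 mm²).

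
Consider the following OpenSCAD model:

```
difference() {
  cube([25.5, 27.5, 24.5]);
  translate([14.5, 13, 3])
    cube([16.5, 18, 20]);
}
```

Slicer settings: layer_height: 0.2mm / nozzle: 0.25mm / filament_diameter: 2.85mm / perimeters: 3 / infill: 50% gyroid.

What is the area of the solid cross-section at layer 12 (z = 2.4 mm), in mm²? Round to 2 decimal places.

701.25 mm²

At z = 2.4 mm: the cube is present — its section is the full 25.5×27.5 rectangle (area 701.25 mm²); the cube at (14.5, 13) does not reach this height (z outside [3, 23]); After the difference (first − rest): none of the subtracted shapes is present at this height, so the 25.5×27.5 cube is unchanged — area = 701.25 mm². Overall, the cross-section is a single solid region. Net area = 701.25 mm².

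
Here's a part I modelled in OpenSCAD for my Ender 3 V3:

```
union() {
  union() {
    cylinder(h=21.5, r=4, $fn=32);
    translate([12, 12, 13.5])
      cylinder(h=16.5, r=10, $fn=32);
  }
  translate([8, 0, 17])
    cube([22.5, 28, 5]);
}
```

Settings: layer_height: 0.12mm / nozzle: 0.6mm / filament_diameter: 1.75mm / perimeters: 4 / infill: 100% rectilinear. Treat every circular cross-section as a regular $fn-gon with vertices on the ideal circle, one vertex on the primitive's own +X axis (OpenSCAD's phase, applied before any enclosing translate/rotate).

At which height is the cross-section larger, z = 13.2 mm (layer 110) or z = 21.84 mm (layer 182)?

layer 182 (z = 21.84 mm)

Layer 110 (z = 13.2): the r=4 cylinder gives a regular 32-gon of circumradius 4 (constant along its height) (area = (32/2)·4.000²·sin(360°/32) = 49.94 mm²); the cylinder at (12, 12) is not intersected at this z (z outside [13.5, 30]); Taking the union: only the r=4 cylinder is present, so the union is just that shape — area = 49.94 mm²; the cube at (8, 0) does not reach this height (z outside [17, 22]); Taking the union: only the result so far is present, so the union is just that shape — area = 49.94 mm². So its area = 49.94 mm². Layer 182 (z = 21.84): the cylinder is not intersected at this z (z outside [0, 21.5]); the r=10 cylinder at (12, 12) contributes a regular 32-gon of circumradius 10 (area = (32/2)·10.000²·sin(360°/32) = 312.14 mm²); Merging all regions: only the r=10 cylinder at (12, 12) is present, so the union is just that shape — area = 312.14 mm²; the 22.5×28 cube at (8, 0) contributes its full rectangle (area 630.00 mm²); Taking the union: the regions partially overlap — summed areas 942.14 mm² minus the doubly-counted overlap 233.63 mm² gives 708.52 mm² — area = 708.52 mm². So its area = 708.52 mm². Layer 182 is larger (708.52 vs 49.94 mm²).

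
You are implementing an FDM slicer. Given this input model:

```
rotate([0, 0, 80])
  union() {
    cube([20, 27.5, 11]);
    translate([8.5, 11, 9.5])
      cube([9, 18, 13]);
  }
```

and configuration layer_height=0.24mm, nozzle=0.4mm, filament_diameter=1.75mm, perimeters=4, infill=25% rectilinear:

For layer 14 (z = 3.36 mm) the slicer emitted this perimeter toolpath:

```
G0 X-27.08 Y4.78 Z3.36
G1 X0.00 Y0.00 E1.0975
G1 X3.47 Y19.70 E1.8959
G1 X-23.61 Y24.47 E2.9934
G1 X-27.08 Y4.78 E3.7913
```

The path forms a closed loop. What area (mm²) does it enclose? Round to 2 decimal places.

549.91 mm²

Apply the shoelace formula to the sequence of (X, Y) vertices; enclosed area = 549.91 mm².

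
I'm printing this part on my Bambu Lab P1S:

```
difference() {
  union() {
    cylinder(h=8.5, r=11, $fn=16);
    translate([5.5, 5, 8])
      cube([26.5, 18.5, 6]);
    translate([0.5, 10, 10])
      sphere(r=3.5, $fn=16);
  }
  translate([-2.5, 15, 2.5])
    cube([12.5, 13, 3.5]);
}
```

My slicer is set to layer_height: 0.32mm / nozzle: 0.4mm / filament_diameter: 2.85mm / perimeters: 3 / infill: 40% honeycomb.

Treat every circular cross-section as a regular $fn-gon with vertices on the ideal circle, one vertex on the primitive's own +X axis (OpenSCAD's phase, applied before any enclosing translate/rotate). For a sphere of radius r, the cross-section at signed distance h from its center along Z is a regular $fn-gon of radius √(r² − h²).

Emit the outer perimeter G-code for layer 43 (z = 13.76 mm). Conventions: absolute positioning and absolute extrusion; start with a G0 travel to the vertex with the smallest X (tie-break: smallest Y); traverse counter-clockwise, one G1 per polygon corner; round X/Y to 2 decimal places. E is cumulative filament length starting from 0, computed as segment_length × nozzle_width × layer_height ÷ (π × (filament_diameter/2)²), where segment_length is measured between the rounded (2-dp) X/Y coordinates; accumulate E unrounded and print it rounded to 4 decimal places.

G0 X5.50 Y5.00 Z13.76
G1 X32.00 Y5.00 E0.5317
G1 X32.00 Y23.50 E0.9029
G1 X5.50 Y23.50 E1.4346
G1 X5.50 Y5.00 E1.8058

At z = 13.76 mm: the cylinder is absent (z outside [0, 8.5]); the cube at (5.5, 5) (footprint 26.5×18.5) is included at this height; the sphere at (0.5, 10) is not intersected at this z (|z−center|=3.760 > r=3.5); Merging all regions: only the 26.5×18.5 cube at (5.5, 5) is present, so the union is just that shape — 1 connected region; the cube at (-2.5, 15) does not reach this height (z outside [2.5, 6]); Taking the first minus the rest: none of the subtracted shapes is present at this height, so the result so far is unchanged — 1 connected region. The outline is a single polygon with 4 vertices. Extrusion per mm of travel: 0.4 × 0.32 / (π × 1.425²) = 0.020065. Accumulating E over each segment gives final E = 1.8058.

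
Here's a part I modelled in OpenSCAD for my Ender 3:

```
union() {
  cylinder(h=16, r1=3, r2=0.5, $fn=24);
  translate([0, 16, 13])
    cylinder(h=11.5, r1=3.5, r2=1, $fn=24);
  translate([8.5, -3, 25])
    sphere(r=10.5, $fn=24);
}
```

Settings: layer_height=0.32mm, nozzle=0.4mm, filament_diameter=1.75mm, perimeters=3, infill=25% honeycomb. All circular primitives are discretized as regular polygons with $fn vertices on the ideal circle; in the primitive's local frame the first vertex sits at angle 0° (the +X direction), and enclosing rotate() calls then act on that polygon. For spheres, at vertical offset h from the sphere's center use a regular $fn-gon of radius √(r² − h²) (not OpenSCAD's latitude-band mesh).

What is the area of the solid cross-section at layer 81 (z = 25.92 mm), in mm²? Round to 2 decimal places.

At z = 25.92 mm: the cone is absent (z outside [0, 16]); the cone at (0, 16) does not reach this height (z outside [13, 24.5]); the sphere at (8.5, -3): section is a regular 24-gon, circumradius = √(r²−h²) = √(10.5²−0.92²) = 10.460 (area = (24/2)·10.460²·sin(360°/24) = 339.79 mm²); Combining (union): only the r=10.5 sphere at (8.5, -3) is present, so the union is just that shape — area = 339.79 mm². Overall, the cross-section is a single solid region. Net area = 339.79 mm².

339.79 mm²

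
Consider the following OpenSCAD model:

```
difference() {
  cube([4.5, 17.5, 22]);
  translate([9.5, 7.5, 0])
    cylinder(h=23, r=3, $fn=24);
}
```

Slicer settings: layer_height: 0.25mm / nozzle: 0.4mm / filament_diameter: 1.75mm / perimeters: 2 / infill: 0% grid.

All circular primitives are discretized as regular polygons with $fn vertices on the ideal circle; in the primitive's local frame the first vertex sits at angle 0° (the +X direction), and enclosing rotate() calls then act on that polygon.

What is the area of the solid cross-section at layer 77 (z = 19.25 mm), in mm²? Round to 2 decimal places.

At z = 19.25 mm: the 4.5×17.5 cube contributes its full rectangle (area 78.75 mm²); the r=3 cylinder at (9.5, 7.5) contributes a regular 24-gon of circumradius 3 (area = (24/2)·3.000²·sin(360°/24) = 27.95 mm²); After the difference (first − rest): starting from the 4.5×17.5 cube (78.75 mm²), the r=3 cylinder at (9.5, 7.5) misses the remaining region (no effect) — area = 78.75 mm². Overall, the cross-section is a single solid region. Net area = 78.75 mm².

78.75 mm²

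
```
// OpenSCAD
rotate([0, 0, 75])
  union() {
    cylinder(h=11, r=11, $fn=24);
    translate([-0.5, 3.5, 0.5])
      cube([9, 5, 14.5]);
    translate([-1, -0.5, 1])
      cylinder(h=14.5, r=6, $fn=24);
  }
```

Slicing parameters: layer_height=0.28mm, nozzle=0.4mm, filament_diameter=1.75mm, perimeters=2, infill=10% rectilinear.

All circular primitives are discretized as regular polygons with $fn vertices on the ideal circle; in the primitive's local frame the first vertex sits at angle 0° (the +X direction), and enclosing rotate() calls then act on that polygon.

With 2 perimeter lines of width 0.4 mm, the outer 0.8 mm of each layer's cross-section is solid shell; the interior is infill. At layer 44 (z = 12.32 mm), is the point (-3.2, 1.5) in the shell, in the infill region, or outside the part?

infill

At z = 12.32 mm: the cylinder is absent (z outside [0, 11]); the 9×5 cube at (-0.5, 3.5) contributes its full rectangle; the r=6 cylinder at (-1, -0.5) gives a regular 24-gon of circumradius 6 (constant along its height); Taking the union: the regions partially overlap (shared area 5.04 mm²), so overlapping operands fuse into one piece — 1 connected region; (rotated 75° about Z; rotation is an isometry so areas/perimeters/island counts are preserved). Overall, the cross-section is a single solid region. Undo the 75° rotation: the query point maps to (0.621, 3.479) in the un-rotated model frame. The nearest boundary edge runs (-1.00, 5.50)→(-0.50, 5.43); distance from the point to it = 2.25 mm. The point is inside the cross-section and 2.25 mm from the nearest boundary — more than the 0.8 mm shell width (2 × 0.4), so it's in the infill interior.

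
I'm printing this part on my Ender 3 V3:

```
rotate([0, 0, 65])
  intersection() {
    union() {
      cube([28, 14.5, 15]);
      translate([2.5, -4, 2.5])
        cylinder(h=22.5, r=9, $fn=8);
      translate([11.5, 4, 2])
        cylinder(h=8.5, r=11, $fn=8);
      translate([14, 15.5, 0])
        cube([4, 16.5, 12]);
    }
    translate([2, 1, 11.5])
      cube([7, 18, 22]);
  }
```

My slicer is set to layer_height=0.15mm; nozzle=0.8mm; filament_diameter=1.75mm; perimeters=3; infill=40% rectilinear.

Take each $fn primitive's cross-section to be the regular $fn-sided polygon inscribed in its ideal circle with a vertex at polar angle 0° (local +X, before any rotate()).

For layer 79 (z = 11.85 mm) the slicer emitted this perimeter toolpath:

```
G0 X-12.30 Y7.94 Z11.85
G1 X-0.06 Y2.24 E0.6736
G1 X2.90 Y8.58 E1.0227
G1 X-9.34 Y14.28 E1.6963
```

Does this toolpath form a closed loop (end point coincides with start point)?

no

Start point (G0): (-12.30, 7.94). End point (last G1): the path does not return to the start — open.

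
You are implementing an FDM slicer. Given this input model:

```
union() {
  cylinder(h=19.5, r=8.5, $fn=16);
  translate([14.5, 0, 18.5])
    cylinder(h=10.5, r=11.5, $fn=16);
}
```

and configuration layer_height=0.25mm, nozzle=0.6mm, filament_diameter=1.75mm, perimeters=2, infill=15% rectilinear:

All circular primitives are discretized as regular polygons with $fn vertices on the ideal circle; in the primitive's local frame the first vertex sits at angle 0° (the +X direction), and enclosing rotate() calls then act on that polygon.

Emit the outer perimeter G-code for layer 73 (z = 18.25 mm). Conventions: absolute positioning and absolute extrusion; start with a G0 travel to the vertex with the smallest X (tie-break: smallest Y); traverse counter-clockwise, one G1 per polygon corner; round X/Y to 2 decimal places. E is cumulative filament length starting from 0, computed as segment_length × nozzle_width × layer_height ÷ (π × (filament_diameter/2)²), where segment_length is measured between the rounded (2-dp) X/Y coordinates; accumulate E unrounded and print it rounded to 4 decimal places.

At z = 18.25 mm: the cylinder: section is a regular 16-gon, circumradius r=8.5; the cylinder at (14.5, 0) is absent (z outside [18.5, 29]); Merging all regions: only the r=8.5 cylinder is present, so the union is just that shape — 1 connected region. The outline is a single polygon with 16 vertices. Extrusion per mm of travel: 0.6 × 0.25 / (π × 0.875²) = 0.062363. Accumulating E over each segment gives final E = 3.3085.

G0 X-8.50 Y0.00 Z18.25
G1 X-7.85 Y-3.25 E0.2067
G1 X-6.01 Y-6.01 E0.4136
G1 X-3.25 Y-7.85 E0.6204
G1 X0.00 Y-8.50 E0.8271
G1 X3.25 Y-7.85 E1.0338
G1 X6.01 Y-6.01 E1.2407
G1 X7.85 Y-3.25 E1.4475
G1 X8.50 Y0.00 E1.6542
G1 X7.85 Y3.25 E1.8609
G1 X6.01 Y6.01 E2.0678
G1 X3.25 Y7.85 E2.2746
G1 X0.00 Y8.50 E2.4813
G1 X-3.25 Y7.85 E2.6880
G1 X-6.01 Y6.01 E2.8949
G1 X-7.85 Y3.25 E3.1018
G1 X-8.50 Y0.00 E3.3085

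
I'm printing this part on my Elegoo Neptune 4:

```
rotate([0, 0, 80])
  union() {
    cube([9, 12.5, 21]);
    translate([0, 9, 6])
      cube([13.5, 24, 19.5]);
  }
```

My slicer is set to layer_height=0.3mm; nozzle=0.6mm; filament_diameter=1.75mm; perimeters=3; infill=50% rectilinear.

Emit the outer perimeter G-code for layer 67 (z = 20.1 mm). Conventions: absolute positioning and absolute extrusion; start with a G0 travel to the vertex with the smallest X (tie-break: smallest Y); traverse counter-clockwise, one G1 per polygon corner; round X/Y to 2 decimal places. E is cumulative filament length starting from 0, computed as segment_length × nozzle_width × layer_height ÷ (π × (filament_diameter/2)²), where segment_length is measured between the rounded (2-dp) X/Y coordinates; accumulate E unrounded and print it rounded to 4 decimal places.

At z = 20.1 mm: the cube (footprint 9×12.5) is included at this height; the cube at (0, 9) is present — its section is the full 13.5×24 rectangle; Combining (union): the regions partially overlap (shared area 31.50 mm²), so overlapping operands fuse into one piece — 1 connected region; (rotated 80° about Z; rotation is an isometry so areas/perimeters/island counts are preserved). The outline is a single polygon with 6 vertices. Extrusion per mm of travel: 0.6 × 0.3 / (π × 0.875²) = 0.074835. Accumulating E over each segment gives final E = 6.9593.

G0 X-32.50 Y5.73 Z20.10
G1 X0.00 Y0.00 E2.4697
G1 X1.56 Y8.86 E3.1429
G1 X-7.30 Y10.43 E3.8163
G1 X-6.52 Y14.86 E4.1529
G1 X-30.15 Y19.03 E5.9486
G1 X-32.50 Y5.73 E6.9593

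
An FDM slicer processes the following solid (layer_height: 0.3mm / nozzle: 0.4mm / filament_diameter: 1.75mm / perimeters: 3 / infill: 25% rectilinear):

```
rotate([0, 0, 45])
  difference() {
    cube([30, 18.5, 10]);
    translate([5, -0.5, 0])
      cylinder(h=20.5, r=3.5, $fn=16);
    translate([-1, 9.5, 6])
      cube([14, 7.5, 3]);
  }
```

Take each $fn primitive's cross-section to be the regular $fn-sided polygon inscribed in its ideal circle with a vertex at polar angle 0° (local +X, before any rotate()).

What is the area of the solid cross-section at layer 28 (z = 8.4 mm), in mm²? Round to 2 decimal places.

442.20 mm²

At z = 8.4 mm: the 30×18.5 cube contributes its full rectangle (area 555.00 mm²); the r=3.5 cylinder at (5, -0.5) gives a regular 16-gon of circumradius 3.5 (constant along its height) (area = (16/2)·3.500²·sin(360°/16) = 37.50 mm²); the cube at (-1, 9.5) is present — its section is the full 14×7.5 rectangle (area 105.00 mm²); Taking the first minus the rest: starting from the 30×18.5 cube (555.00 mm²), the r=3.5 cylinder at (5, -0.5) partially overlaps it — only the 15.30 mm² overlap (of its 37.50 mm²) is removed, clipping the outline; the 14×7.5 cube at (-1, 9.5) partially overlaps it — only the 97.50 mm² overlap (of its 105.00 mm²) is removed, clipping the outline — area = 442.20 mm²; (rotated 45° about Z; rotation is an isometry so areas/perimeters/island counts are preserved). Overall, the cross-section is a single solid region. Net area = 442.20 mm².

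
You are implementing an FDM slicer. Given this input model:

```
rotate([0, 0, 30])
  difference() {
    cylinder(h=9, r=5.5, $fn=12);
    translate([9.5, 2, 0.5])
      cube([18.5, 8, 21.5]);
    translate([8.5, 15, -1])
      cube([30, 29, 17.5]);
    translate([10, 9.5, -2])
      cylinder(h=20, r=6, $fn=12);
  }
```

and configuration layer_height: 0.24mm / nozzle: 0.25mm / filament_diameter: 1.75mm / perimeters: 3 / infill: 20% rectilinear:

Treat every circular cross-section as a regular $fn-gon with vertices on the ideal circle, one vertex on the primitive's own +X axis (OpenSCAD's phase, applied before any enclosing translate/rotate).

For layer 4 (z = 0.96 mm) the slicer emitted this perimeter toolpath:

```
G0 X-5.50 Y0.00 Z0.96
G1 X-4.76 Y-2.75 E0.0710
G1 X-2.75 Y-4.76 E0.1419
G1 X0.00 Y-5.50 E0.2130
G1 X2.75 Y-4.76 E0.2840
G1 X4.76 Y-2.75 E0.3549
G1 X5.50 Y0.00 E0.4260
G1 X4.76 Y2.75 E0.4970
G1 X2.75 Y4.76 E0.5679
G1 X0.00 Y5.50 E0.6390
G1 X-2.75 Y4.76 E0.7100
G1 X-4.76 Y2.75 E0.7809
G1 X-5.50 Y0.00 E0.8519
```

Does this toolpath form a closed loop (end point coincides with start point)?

Start point (G0): (-5.50, 0.00). End point (last G1): the path returns to the start — closed.

yes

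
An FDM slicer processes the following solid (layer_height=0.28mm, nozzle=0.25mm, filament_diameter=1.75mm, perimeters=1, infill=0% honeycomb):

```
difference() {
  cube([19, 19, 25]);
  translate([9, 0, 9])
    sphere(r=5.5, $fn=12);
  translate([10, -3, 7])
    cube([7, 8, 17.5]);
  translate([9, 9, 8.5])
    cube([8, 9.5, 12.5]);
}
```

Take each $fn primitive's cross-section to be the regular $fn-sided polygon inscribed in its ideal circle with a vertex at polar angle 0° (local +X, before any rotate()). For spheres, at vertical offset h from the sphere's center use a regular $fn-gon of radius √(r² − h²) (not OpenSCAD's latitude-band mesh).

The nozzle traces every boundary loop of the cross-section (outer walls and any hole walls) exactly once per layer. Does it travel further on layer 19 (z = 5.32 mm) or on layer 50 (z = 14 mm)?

Layer 19 (z = 5.32): the 19×19 cube contributes its full rectangle (perimeter 76.00 mm); the r=5.5 sphere at (9, 0) slices to a regular 12-gon of circumradius 4.087 (√(r²−h²) with h=3.68 from center) (perimeter = 2·12·4.087·sin(180°/12) = 25.39 mm); the cube at (10, -3) is absent (z outside [7, 24.5]); the cube at (9, 9) does not reach this height (z outside [8.5, 21]); Taking the first minus the rest: starting from the 19×19 cube, the r=5.5 sphere at (9, 0) partially overlaps it — only the 25.06 mm² overlap (of its 50.12 mm²) is removed, clipping the outline — boundary = 80.52 mm. So its perimeter = 80.52 mm. Layer 50 (z = 14): the cube (footprint 19×19) is included at this height (perimeter 76.00 mm); the r=5.5 sphere at (9, 0) slices to a regular 12-gon of circumradius 2.291 (√(r²−h²) with h=5 from center) (perimeter = 2·12·2.291·sin(180°/12) = 14.23 mm); the cube at (10, -3) is present — its section is the full 7×8 rectangle (perimeter 30.00 mm); the 8×9.5 cube at (9, 9) contributes its full rectangle (perimeter 35.00 mm); After the difference (first − rest): starting from the 19×19 cube, the r=5.5 sphere at (9, 0) partially overlaps it — only the 7.88 mm² overlap (of its 15.75 mm²) is removed, clipping the outline; the 7×8 cube at (10, -3) partially overlaps it — only the 33.22 mm² overlap (of its 56.00 mm²) is removed, clipping the outline; the 8×9.5 cube at (9, 9) lies wholly inside it (removes its full 76.00 mm² and its 35.00 mm outline becomes a hole wall) — boundary (outer + 1 inner loop) = 120.28 mm. So its perimeter = 120.28 mm. Layer 50 is larger (120.28 vs 80.52 mm).

layer 50 (z = 14 mm)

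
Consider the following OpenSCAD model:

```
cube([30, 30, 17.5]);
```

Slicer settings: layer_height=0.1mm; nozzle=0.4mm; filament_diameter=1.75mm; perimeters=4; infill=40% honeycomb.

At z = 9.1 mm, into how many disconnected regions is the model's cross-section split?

1

At z = 9.1 mm: the cube is present — its section is the full 30×30 rectangle. The result has 1 disconnected region.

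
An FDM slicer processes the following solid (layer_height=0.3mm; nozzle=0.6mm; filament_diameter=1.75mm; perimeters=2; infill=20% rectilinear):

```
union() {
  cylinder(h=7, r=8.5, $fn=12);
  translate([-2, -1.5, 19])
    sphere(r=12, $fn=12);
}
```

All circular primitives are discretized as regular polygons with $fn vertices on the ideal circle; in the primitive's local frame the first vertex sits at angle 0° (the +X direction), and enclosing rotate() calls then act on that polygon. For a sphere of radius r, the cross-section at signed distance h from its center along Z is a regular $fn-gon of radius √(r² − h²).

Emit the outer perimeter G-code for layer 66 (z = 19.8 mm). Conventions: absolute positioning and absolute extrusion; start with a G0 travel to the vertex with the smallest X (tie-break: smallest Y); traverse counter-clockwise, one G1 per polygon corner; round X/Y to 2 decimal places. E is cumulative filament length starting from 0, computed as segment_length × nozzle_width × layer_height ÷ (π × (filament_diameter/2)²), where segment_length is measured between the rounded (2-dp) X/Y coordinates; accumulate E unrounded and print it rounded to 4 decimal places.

G0 X-13.97 Y-1.50 Z19.80
G1 X-12.37 Y-7.49 E0.4640
G1 X-7.99 Y-11.87 E0.9275
G1 X-2.00 Y-13.47 E1.3915
G1 X3.99 Y-11.87 E1.8555
G1 X8.37 Y-7.49 E2.3190
G1 X9.97 Y-1.50 E2.7830
G1 X8.37 Y4.49 E3.2470
G1 X3.99 Y8.87 E3.7105
G1 X-2.00 Y10.47 E4.1745
G1 X-7.99 Y8.87 E4.6385
G1 X-12.37 Y4.49 E5.1021
G1 X-13.97 Y-1.50 E5.5660

At z = 19.8 mm: the cylinder does not reach this height (z outside [0, 7]); the r=12 sphere at (-2, -1.5) contributes a regular 12-gon of circumradius √(12²−0.8²) = 11.973; Merging all regions: only the r=12 sphere at (-2, -1.5) is present, so the union is just that shape — 1 connected region. The outline is a single polygon with 12 vertices. Extrusion per mm of travel: 0.6 × 0.3 / (π × 0.875²) = 0.074835. Accumulating E over each segment gives final E = 5.5660.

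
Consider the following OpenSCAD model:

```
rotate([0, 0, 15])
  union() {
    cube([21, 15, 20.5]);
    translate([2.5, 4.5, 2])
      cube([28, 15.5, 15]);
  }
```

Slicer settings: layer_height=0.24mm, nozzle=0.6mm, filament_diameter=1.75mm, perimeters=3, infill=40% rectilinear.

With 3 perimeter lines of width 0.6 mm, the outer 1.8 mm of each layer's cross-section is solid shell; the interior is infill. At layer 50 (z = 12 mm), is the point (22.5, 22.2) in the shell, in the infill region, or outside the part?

infill

At z = 12 mm: the 21×15 cube contributes its full rectangle; the cube at (2.5, 4.5) (footprint 28×15.5) is included at this height; Merging all regions: the regions partially overlap (shared area 194.25 mm²), so overlapping operands fuse into one piece — 1 connected region; (whole slice rotated 15° about Z — lengths, areas and connectivity unchanged). Overall, the cross-section is a single solid region. Undo the 15° rotation: the query point maps to (27.479, 15.620) in the un-rotated model frame. The nearest boundary edge runs (30.50, 20.00)→(30.50, 4.50); distance from the point to it = 3.02 mm. The point is inside the cross-section and 3.02 mm from the nearest boundary — more than the 1.8 mm shell width (3 × 0.6), so it's in the infill interior.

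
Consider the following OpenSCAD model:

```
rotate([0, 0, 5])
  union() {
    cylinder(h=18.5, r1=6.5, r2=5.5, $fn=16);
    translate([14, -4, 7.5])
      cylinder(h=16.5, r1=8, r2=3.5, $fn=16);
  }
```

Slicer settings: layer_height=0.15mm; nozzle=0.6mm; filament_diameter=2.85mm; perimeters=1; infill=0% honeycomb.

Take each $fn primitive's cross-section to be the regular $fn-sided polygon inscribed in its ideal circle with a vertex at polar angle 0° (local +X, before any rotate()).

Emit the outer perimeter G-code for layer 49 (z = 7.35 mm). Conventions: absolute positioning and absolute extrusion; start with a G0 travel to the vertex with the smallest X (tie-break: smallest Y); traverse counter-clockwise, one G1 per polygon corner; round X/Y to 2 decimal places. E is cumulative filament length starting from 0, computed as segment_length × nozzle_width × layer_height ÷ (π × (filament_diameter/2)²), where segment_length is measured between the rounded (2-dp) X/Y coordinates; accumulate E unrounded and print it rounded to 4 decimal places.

G0 X-6.08 Y-0.53 Z7.35
G1 X-5.41 Y-2.82 E0.0337
G1 X-3.92 Y-4.67 E0.0672
G1 X-1.84 Y-5.82 E0.1007
G1 X0.53 Y-6.08 E0.1343
G1 X2.82 Y-5.41 E0.1680
G1 X4.67 Y-3.92 E0.2015
G1 X5.82 Y-1.84 E0.2350
G1 X6.08 Y0.53 E0.2687
G1 X5.41 Y2.82 E0.3023
G1 X3.92 Y4.67 E0.3359
G1 X1.84 Y5.82 E0.3694
G1 X-0.53 Y6.08 E0.4030
G1 X-2.82 Y5.41 E0.4367
G1 X-4.67 Y3.92 E0.4702
G1 X-5.82 Y1.84 E0.5037
G1 X-6.08 Y-0.53 E0.5374

At z = 7.35 mm: the cone contributes a regular 16-gon of circumradius 6.103 (interpolated between r1=6.5 and r2=5.5 at t=0.397); the cone at (14, -4) is not intersected at this z (z outside [7.5, 24]); Combining (union): only the cone is present, so the union is just that shape — 1 connected region; (rotated 5° about Z; rotation is an isometry so areas/perimeters/island counts are preserved). The outline is a single polygon with 16 vertices. Extrusion per mm of travel: 0.6 × 0.15 / (π × 1.425²) = 0.014108. Accumulating E over each segment gives final E = 0.5374.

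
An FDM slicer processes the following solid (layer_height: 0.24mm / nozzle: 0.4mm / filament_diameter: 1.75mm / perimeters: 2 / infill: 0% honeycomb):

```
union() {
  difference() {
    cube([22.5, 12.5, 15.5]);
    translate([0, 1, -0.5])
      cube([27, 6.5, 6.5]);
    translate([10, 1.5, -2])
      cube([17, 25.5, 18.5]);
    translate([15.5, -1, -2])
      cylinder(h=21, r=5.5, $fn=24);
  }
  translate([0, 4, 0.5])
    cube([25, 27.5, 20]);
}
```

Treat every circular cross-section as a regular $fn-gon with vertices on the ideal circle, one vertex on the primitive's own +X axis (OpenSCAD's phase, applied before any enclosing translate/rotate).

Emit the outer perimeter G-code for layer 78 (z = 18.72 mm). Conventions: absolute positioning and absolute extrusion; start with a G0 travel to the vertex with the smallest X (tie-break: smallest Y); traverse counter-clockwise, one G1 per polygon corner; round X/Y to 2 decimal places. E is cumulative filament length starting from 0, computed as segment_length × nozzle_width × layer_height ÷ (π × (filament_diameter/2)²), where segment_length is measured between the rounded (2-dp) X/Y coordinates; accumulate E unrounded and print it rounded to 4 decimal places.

G0 X0.00 Y4.00 Z18.72
G1 X25.00 Y4.00 E0.9978
G1 X25.00 Y31.50 E2.0954
G1 X0.00 Y31.50 E3.0932
G1 X0.00 Y4.00 E4.1908

At z = 18.72 mm: the cube does not reach this height (z outside [0, 15.5]); the cube at (0, 1) does not reach this height (z outside [-0.5, 6]); the cube at (10, 1.5) is absent (z outside [-2, 16.5]); the r=5.5 cylinder at (15.5, -1) gives a regular 24-gon of circumradius 5.5 (constant along its height); Taking the first minus the rest: the first operand is absent here, so nothing remains; the cube at (0, 4) (footprint 25×27.5) is included at this height; Merging all regions: only the 25×27.5 cube at (0, 4) is present, so the union is just that shape — 1 connected region. The outline is a single polygon with 4 vertices. Extrusion per mm of travel: 0.4 × 0.24 / (π × 0.875²) = 0.039912. Accumulating E over each segment gives final E = 4.1908.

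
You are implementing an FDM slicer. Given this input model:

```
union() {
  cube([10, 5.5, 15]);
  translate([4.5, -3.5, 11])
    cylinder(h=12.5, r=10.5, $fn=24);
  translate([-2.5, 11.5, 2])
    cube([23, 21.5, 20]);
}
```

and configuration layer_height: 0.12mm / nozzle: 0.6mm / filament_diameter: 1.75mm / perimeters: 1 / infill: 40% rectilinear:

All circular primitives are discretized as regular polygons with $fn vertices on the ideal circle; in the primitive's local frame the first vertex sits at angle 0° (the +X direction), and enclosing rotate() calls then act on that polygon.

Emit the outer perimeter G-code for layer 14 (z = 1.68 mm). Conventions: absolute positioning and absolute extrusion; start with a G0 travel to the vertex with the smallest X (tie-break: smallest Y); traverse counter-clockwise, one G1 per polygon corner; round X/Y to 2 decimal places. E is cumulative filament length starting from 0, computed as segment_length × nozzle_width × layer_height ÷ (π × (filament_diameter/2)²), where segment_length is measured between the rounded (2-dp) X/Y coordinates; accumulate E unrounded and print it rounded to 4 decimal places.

G0 X0.00 Y0.00 Z1.68
G1 X10.00 Y0.00 E0.2993
G1 X10.00 Y5.50 E0.4640
G1 X0.00 Y5.50 E0.7633
G1 X0.00 Y0.00 E0.9280

At z = 1.68 mm: the cube (footprint 10×5.5) is included at this height; the cylinder at (4.5, -3.5) is not intersected at this z (z outside [11, 23.5]); the cube at (-2.5, 11.5) does not reach this height (z outside [2, 22]); Taking the union: only the 10×5.5 cube is present, so the union is just that shape — 1 connected region. The outline is a single polygon with 4 vertices. Extrusion per mm of travel: 0.6 × 0.12 / (π × 0.875²) = 0.029934. Accumulating E over each segment gives final E = 0.9280.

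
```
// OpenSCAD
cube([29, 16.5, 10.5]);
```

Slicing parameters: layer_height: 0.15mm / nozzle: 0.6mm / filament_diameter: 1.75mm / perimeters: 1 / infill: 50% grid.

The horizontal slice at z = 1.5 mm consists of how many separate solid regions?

1

At z = 1.5 mm: the cube is present — its section is the full 29×16.5 rectangle. The result has 1 disconnected region.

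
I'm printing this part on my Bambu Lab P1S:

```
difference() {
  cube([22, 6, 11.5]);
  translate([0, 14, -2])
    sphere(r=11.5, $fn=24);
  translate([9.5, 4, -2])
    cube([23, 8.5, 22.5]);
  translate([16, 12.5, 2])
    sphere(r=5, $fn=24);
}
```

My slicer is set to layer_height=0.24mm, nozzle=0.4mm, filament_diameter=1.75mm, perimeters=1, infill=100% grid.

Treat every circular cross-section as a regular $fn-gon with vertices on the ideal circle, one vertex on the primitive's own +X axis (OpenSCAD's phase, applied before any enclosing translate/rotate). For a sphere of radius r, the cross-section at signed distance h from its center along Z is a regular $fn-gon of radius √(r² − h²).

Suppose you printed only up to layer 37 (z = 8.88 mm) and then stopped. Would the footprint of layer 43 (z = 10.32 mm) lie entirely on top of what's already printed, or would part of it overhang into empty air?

entirely on top

Compare the two slices. At z = 8.88: the 22×6 cube contributes its full rectangle (area 132.00 mm²); the r=11.5 sphere at (0, 14) contributes a regular 24-gon of circumradius √(11.5²−10.88²) = 3.725 (area = (24/2)·3.725²·sin(360°/24) = 43.10 mm²); the cube at (9.5, 4) (footprint 23×8.5) is included at this height (area 195.50 mm²); the sphere at (16, 12.5) does not reach this height (|z−center|=6.880 > r=5); After the difference (first − rest): starting from the 22×6 cube (132.00 mm²), the r=11.5 sphere at (0, 14) misses the remaining region (no effect); the 23×8.5 cube at (9.5, 4) partially overlaps it — only the 25.00 mm² overlap (of its 195.50 mm²) is removed, clipping the outline — area = 107.00 mm². At z = 10.32: the cube (footprint 22×6) is included at this height (area 132.00 mm²); the sphere at (0, 14) is absent (|z−center|=12.320 > r=11.5); the cube at (9.5, 4) (footprint 23×8.5) is included at this height (area 195.50 mm²); the sphere at (16, 12.5) is not intersected at this z (|z−center|=8.320 > r=5); Taking the first minus the rest: starting from the 22×6 cube (132.00 mm²), the 23×8.5 cube at (9.5, 4) partially overlaps it — only the 25.00 mm² overlap (of its 195.50 mm²) is removed, clipping the outline — area = 107.00 mm². Checking containment: the cross-section at z = 10.32 is a subset of the cross-section at z = 8.88.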